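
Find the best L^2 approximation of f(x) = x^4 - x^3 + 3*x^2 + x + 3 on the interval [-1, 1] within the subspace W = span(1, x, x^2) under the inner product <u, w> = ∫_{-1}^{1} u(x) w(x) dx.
g(x) = 27*x^2/7 + 2*x/5 + 102/35

The best approximation g ∈ W is the orthogonal projection of f onto W. Writing g = a_0 + a_1 x + a_2 x^2, the coefficients solve the normal equations G · a = b where
  G_{ij} = <φ_i, φ_j> and b_i = <f, φ_i>, with φ_0 = 1, φ_1 = x, φ_2 = x^2.
G =
  [2, 0, 2/3]
  [0, 2/3, 0]
  [2/3, 0, 2/5],
b = (42/5, 4/15, 122/35).
Solving gives a_0 = 102/35, a_1 = 2/5, a_2 = 27/7, so
  g(x) = 27*x^2/7 + 2*x/5 + 102/35.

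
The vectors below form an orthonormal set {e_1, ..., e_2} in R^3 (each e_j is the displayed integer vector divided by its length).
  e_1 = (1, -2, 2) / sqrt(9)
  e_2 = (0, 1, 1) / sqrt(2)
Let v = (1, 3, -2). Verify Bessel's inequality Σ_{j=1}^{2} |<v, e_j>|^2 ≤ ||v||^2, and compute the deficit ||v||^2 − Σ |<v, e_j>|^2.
Σ |<v, e_j>|^2 = 19/2; ||v||^2 = 14; deficit = 9/2

Write each e_j = u_j / sqrt(<u_j, u_j>) where u_j is the displayed integer vector. Then <v, e_j> = <v, u_j> / sqrt(<u_j, u_j>), so |<v, e_j>|^2 = <v, u_j>^2 / <u_j, u_j>.
Coefficients: <v, e_1> = -9/sqrt(9), <v, e_2> = 1/sqrt(2).
Square and sum: Σ |<v, e_j>|^2 = 19/2.
Compute ||v||^2 = v·v = 14.
Deficit = 14 − 19/2 = 9/2 ≥ 0, confirming Bessel's inequality. (The deficit equals ||v − Σ <v,e_j> e_j||^2, the squared distance from v to span{e_j}.)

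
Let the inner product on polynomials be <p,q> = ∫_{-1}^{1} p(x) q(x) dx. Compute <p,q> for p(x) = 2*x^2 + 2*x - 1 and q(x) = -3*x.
<p,q> = -4

Expand the product: p(x)·q(x) = -6*x^3 - 6*x^2 + 3*x.
∫_{-1}^{1} of each monomial x^k gives [2/(k+1) if k even, 0 if k odd]. Integrating term-by-term (or equivalently evaluating the antiderivative F(x) = -3*x^4/2 - 2*x^3 + 3*x^2/2 at the endpoints):
  F(1) − F(−1) = -2 − (2) = -4.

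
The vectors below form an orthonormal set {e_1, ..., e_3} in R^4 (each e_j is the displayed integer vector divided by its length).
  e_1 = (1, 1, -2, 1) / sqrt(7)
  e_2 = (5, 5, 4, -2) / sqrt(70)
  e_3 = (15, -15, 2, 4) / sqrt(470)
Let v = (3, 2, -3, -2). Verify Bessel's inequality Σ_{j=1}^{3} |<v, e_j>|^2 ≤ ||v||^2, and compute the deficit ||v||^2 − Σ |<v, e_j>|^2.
Σ |<v, e_j>|^2 = 738/47; ||v||^2 = 26; deficit = 484/47

Write each e_j = u_j / sqrt(<u_j, u_j>) where u_j is the displayed integer vector. Then <v, e_j> = <v, u_j> / sqrt(<u_j, u_j>), so |<v, e_j>|^2 = <v, u_j>^2 / <u_j, u_j>.
Coefficients: <v, e_1> = 9/sqrt(7), <v, e_2> = 17/sqrt(70), <v, e_3> = 1/sqrt(470).
Square and sum: Σ |<v, e_j>|^2 = 738/47.
Compute ||v||^2 = v·v = 26.
Deficit = 26 − 738/47 = 484/47 ≥ 0, confirming Bessel's inequality. (The deficit equals ||v − Σ <v,e_j> e_j||^2, the squared distance from v to span{e_j}.)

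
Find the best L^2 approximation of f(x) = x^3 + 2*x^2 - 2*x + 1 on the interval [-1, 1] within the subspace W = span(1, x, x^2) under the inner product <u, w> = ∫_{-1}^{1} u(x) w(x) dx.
g(x) = 2*x^2 - 7*x/5 + 1

The best approximation g ∈ W is the orthogonal projection of f onto W. Writing g = a_0 + a_1 x + a_2 x^2, the coefficients solve the normal equations G · a = b where
  G_{ij} = <φ_i, φ_j> and b_i = <f, φ_i>, with φ_0 = 1, φ_1 = x, φ_2 = x^2.
G =
  [2, 0, 2/3]
  [0, 2/3, 0]
  [2/3, 0, 2/5],
b = (10/3, -14/15, 22/15).
Solving gives a_0 = 1, a_1 = -7/5, a_2 = 2, so
  g(x) = 2*x^2 - 7*x/5 + 1.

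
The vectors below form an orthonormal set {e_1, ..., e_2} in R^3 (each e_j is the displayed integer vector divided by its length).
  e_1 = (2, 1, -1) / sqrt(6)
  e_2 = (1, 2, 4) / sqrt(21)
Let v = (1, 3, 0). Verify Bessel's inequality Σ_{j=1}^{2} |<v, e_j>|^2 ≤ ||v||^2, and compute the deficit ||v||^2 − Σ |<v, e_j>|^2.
Σ |<v, e_j>|^2 = 13/2; ||v||^2 = 10; deficit = 7/2

Write each e_j = u_j / sqrt(<u_j, u_j>) where u_j is the displayed integer vector. Then <v, e_j> = <v, u_j> / sqrt(<u_j, u_j>), so |<v, e_j>|^2 = <v, u_j>^2 / <u_j, u_j>.
Coefficients: <v, e_1> = 5/sqrt(6), <v, e_2> = 7/sqrt(21).
Square and sum: Σ |<v, e_j>|^2 = 13/2.
Compute ||v||^2 = v·v = 10.
Deficit = 10 − 13/2 = 7/2 ≥ 0, confirming Bessel's inequality. (The deficit equals ||v − Σ <v,e_j> e_j||^2, the squared distance from v to span{e_j}.)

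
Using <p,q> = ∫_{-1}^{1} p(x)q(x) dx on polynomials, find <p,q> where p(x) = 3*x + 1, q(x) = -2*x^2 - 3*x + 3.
<p,q> = -4/3

Expand the product: p(x)·q(x) = -6*x^3 - 11*x^2 + 6*x + 3.
∫_{-1}^{1} of each monomial x^k gives [2/(k+1) if k even, 0 if k odd]. Integrating term-by-term (or equivalently evaluating the antiderivative F(x) = -3*x^4/2 - 11*x^3/3 + 3*x^2 + 3*x at the endpoints):
  F(1) − F(−1) = 5/6 − (13/6) = -4/3.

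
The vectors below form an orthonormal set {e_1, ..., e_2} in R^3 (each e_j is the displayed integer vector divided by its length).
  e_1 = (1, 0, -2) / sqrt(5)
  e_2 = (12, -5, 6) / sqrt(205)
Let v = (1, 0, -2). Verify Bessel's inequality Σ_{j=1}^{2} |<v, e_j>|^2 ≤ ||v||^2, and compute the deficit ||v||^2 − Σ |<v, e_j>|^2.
Σ |<v, e_j>|^2 = 5; ||v||^2 = 5; deficit = 0

Write each e_j = u_j / sqrt(<u_j, u_j>) where u_j is the displayed integer vector. Then <v, e_j> = <v, u_j> / sqrt(<u_j, u_j>), so |<v, e_j>|^2 = <v, u_j>^2 / <u_j, u_j>.
Coefficients: <v, e_1> = 5/sqrt(5), <v, e_2> = 0/sqrt(205).
Square and sum: Σ |<v, e_j>|^2 = 5.
Compute ||v||^2 = v·v = 5.
Deficit = 5 − 5 = 0 ≥ 0, confirming Bessel's inequality. (The deficit equals ||v − Σ <v,e_j> e_j||^2, the squared distance from v to span{e_j}.)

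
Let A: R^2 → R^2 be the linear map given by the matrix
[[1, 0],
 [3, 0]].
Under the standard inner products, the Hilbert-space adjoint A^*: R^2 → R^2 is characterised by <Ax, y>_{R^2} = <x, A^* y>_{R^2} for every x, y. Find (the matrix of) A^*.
A^* = A^T =
[[1, 3],
 [0, 0]]

For real matrices with standard dot products, the defining identity <Ax, y> = <x, A^* y> gives (Ax)^T y = x^T (A^*) y, i.e. x^T A^T y = x^T (A^*) y. Since this holds for all x, y, we must have A^* = A^T. Therefore
A^* =
[[1, 3],
 [0, 0]].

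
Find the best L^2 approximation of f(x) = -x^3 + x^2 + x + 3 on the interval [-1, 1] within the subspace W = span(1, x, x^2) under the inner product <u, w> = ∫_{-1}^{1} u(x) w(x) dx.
g(x) = x^2 + 2*x/5 + 3

The best approximation g ∈ W is the orthogonal projection of f onto W. Writing g = a_0 + a_1 x + a_2 x^2, the coefficients solve the normal equations G · a = b where
  G_{ij} = <φ_i, φ_j> and b_i = <f, φ_i>, with φ_0 = 1, φ_1 = x, φ_2 = x^2.
G =
  [2, 0, 2/3]
  [0, 2/3, 0]
  [2/3, 0, 2/5],
b = (20/3, 4/15, 12/5).
Solving gives a_0 = 3, a_1 = 2/5, a_2 = 1, so
  g(x) = x^2 + 2*x/5 + 3.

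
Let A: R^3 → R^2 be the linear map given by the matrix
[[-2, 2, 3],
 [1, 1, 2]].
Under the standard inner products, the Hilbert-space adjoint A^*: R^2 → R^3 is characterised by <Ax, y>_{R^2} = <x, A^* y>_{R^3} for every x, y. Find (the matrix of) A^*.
A^* = A^T =
[[-2, 1],
 [2, 1],
 [3, 2]]

For real matrices with standard dot products, the defining identity <Ax, y> = <x, A^* y> gives (Ax)^T y = x^T (A^*) y, i.e. x^T A^T y = x^T (A^*) y. Since this holds for all x, y, we must have A^* = A^T. Therefore
A^* =
[[-2, 1],
 [2, 1],
 [3, 2]].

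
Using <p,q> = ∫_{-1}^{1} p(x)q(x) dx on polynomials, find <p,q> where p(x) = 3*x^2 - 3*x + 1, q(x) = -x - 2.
<p,q> = -6

Expand the product: p(x)·q(x) = -3*x^3 - 3*x^2 + 5*x - 2.
∫_{-1}^{1} of each monomial x^k gives [2/(k+1) if k even, 0 if k odd]. Integrating term-by-term (or equivalently evaluating the antiderivative F(x) = -3*x^4/4 - x^3 + 5*x^2/2 - 2*x at the endpoints):
  F(1) − F(−1) = -5/4 − (19/4) = -6.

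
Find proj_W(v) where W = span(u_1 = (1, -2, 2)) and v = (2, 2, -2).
proj_W(v) = (-2/3, 4/3, -4/3)

Set up U = [u_1 | ... | u_1] ∈ R^(3×1). The projector onto W = col(U) is P = U (U^T U)^(-1) U^T.
Compute U^T U =
  [9],
and U^T v = (-6).
Solve U^T U · c = U^T v for the coefficients: c = (-2/3). The projection is proj_W(v) = U c.
Check: (v - proj_W(v)) · u_1 = 0  (should be 0).
Result: proj_W(v) = (-2/3, 4/3, -4/3).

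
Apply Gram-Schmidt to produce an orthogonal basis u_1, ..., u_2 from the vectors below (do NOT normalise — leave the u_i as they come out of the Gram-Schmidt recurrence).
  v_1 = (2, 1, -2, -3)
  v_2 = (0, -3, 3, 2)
Orthogonal basis:
  u_1 = (2, 1, -2, -3)
  u_2 = (5/3, -13/6, 4/3, -1/2)

Apply the Gram-Schmidt recurrence
  u_1 = v_1
  u_i = v_i − Σ_{j<i} ((v_i · u_j) / (u_j · u_j)) · u_j.

Step by step this gives:
  u_1 = (2, 1, -2, -3)
  u_2 = (5/3, -13/6, 4/3, -1/2)

Orthogonality check:
  u_2 · u_1 = 0 (should be 0)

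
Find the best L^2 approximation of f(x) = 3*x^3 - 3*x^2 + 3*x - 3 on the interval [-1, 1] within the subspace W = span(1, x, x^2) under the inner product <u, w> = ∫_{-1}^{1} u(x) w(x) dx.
g(x) = -3*x^2 + 24*x/5 - 3

The best approximation g ∈ W is the orthogonal projection of f onto W. Writing g = a_0 + a_1 x + a_2 x^2, the coefficients solve the normal equations G · a = b where
  G_{ij} = <φ_i, φ_j> and b_i = <f, φ_i>, with φ_0 = 1, φ_1 = x, φ_2 = x^2.
G =
  [2, 0, 2/3]
  [0, 2/3, 0]
  [2/3, 0, 2/5],
b = (-8, 16/5, -16/5).
Solving gives a_0 = -3, a_1 = 24/5, a_2 = -3, so
  g(x) = -3*x^2 + 24*x/5 - 3.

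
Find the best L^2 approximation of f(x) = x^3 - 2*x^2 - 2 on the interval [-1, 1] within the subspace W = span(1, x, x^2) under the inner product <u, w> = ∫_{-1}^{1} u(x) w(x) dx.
g(x) = -2*x^2 + 3*x/5 - 2

The best approximation g ∈ W is the orthogonal projection of f onto W. Writing g = a_0 + a_1 x + a_2 x^2, the coefficients solve the normal equations G · a = b where
  G_{ij} = <φ_i, φ_j> and b_i = <f, φ_i>, with φ_0 = 1, φ_1 = x, φ_2 = x^2.
G =
  [2, 0, 2/3]
  [0, 2/3, 0]
  [2/3, 0, 2/5],
b = (-16/3, 2/5, -32/15).
Solving gives a_0 = -2, a_1 = 3/5, a_2 = -2, so
  g(x) = -2*x^2 + 3*x/5 - 2.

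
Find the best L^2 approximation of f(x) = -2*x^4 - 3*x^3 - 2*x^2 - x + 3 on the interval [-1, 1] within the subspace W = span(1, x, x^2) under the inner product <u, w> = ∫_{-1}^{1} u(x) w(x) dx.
g(x) = -26*x^2/7 - 14*x/5 + 111/35

The best approximation g ∈ W is the orthogonal projection of f onto W. Writing g = a_0 + a_1 x + a_2 x^2, the coefficients solve the normal equations G · a = b where
  G_{ij} = <φ_i, φ_j> and b_i = <f, φ_i>, with φ_0 = 1, φ_1 = x, φ_2 = x^2.
G =
  [2, 0, 2/3]
  [0, 2/3, 0]
  [2/3, 0, 2/5],
b = (58/15, -28/15, 22/35).
Solving gives a_0 = 111/35, a_1 = -14/5, a_2 = -26/7, so
  g(x) = -26*x^2/7 - 14*x/5 + 111/35.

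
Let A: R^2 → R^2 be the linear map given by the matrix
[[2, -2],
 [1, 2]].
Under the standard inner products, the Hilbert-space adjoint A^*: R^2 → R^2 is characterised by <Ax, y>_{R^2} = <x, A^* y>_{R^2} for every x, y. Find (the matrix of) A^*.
A^* = A^T =
[[2, 1],
 [-2, 2]]

For real matrices with standard dot products, the defining identity <Ax, y> = <x, A^* y> gives (Ax)^T y = x^T (A^*) y, i.e. x^T A^T y = x^T (A^*) y. Since this holds for all x, y, we must have A^* = A^T. Therefore
A^* =
[[2, 1],
 [-2, 2]].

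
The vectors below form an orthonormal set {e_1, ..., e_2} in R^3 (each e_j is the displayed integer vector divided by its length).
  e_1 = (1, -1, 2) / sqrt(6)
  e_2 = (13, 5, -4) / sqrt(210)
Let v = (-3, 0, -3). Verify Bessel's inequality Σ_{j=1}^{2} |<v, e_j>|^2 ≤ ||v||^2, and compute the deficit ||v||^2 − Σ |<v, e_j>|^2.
Σ |<v, e_j>|^2 = 594/35; ||v||^2 = 18; deficit = 36/35

Write each e_j = u_j / sqrt(<u_j, u_j>) where u_j is the displayed integer vector. Then <v, e_j> = <v, u_j> / sqrt(<u_j, u_j>), so |<v, e_j>|^2 = <v, u_j>^2 / <u_j, u_j>.
Coefficients: <v, e_1> = -9/sqrt(6), <v, e_2> = -27/sqrt(210).
Square and sum: Σ |<v, e_j>|^2 = 594/35.
Compute ||v||^2 = v·v = 18.
Deficit = 18 − 594/35 = 36/35 ≥ 0, confirming Bessel's inequality. (The deficit equals ||v − Σ <v,e_j> e_j||^2, the squared distance from v to span{e_j}.)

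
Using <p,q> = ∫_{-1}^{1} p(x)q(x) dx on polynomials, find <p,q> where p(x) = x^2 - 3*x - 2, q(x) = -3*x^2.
<p,q> = 14/5

Expand the product: p(x)·q(x) = -3*x^4 + 9*x^3 + 6*x^2.
∫_{-1}^{1} of each monomial x^k gives [2/(k+1) if k even, 0 if k odd]. Integrating term-by-term (or equivalently evaluating the antiderivative F(x) = -3*x^5/5 + 9*x^4/4 + 2*x^3 at the endpoints):
  F(1) − F(−1) = 73/20 − (17/20) = 14/5.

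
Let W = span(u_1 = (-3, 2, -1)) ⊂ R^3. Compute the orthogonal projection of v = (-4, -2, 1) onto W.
proj_W(v) = (-3/2, 1, -1/2)

Set up U = [u_1 | ... | u_1] ∈ R^(3×1). The projector onto W = col(U) is P = U (U^T U)^(-1) U^T.
Compute U^T U =
  [14],
and U^T v = (7).
Solve U^T U · c = U^T v for the coefficients: c = (1/2). The projection is proj_W(v) = U c.
Check: (v - proj_W(v)) · u_1 = 0  (should be 0).
Result: proj_W(v) = (-3/2, 1, -1/2).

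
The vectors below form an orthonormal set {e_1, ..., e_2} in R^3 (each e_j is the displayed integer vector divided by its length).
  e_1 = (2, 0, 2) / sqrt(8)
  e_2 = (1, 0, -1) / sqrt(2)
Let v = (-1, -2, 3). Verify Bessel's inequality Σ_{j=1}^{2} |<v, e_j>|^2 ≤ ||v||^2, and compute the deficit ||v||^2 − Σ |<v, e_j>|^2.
Σ |<v, e_j>|^2 = 10; ||v||^2 = 14; deficit = 4

Write each e_j = u_j / sqrt(<u_j, u_j>) where u_j is the displayed integer vector. Then <v, e_j> = <v, u_j> / sqrt(<u_j, u_j>), so |<v, e_j>|^2 = <v, u_j>^2 / <u_j, u_j>.
Coefficients: <v, e_1> = 4/sqrt(8), <v, e_2> = -4/sqrt(2).
Square and sum: Σ |<v, e_j>|^2 = 10.
Compute ||v||^2 = v·v = 14.
Deficit = 14 − 10 = 4 ≥ 0, confirming Bessel's inequality. (The deficit equals ||v − Σ <v,e_j> e_j||^2, the squared distance from v to span{e_j}.)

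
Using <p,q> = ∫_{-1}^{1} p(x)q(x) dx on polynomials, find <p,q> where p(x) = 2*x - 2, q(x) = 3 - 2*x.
<p,q> = -44/3

Expand the product: p(x)·q(x) = -4*x^2 + 10*x - 6.
∫_{-1}^{1} of each monomial x^k gives [2/(k+1) if k even, 0 if k odd]. Integrating term-by-term (or equivalently evaluating the antiderivative F(x) = -4*x^3/3 + 5*x^2 - 6*x at the endpoints):
  F(1) − F(−1) = -7/3 − (37/3) = -44/3.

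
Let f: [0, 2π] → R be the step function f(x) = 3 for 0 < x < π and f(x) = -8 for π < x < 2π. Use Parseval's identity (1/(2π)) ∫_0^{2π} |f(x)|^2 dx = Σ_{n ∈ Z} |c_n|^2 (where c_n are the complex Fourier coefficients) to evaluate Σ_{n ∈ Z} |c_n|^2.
Σ |c_n|^2 = 73/2

Parseval equates the L^2 energy of f (normalised by 1/(2π)) with the ℓ^2 sum of its Fourier coefficients: (1/(2π)) ∫_0^{2π} |f|^2 = Σ |c_n|^2.
Compute the left side: (1/(2π)) [∫_0^π 3^2 dx + ∫_π^{2π} (-8)^2 dx] = (1/(2π)) · (9π + 64π) = (9 + 64)/2 = 73/2.
So Σ_{n ∈ Z} |c_n|^2 = 73/2.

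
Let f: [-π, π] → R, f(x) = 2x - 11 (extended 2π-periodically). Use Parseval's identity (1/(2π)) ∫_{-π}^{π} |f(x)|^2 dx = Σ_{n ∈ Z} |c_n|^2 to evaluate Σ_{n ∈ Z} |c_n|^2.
Σ |c_n|^2 = 4π^2/3 + 121

Expand and integrate term by term over [-π, π]:
  ∫ (2x)^2 dx = 4·(2π^3/3); ∫ 2·2·(-11)·x dx = 0 (odd integrand); ∫ (-11)^2 dx = 121·2π.
So (1/(2π)) ∫_{-π}^{π} (2x - 11)^2 dx = 4π^2/3 + 121 = 4π^2/3 + 121.
Parseval ⇒ Σ |c_n|^2 = 4π^2/3 + 121.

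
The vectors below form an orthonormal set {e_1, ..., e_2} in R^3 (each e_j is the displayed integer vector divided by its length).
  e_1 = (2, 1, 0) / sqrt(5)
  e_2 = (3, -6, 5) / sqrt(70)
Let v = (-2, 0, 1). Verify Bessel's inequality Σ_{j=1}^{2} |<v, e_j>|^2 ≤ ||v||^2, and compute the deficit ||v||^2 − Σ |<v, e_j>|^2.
Σ |<v, e_j>|^2 = 45/14; ||v||^2 = 5; deficit = 25/14

Write each e_j = u_j / sqrt(<u_j, u_j>) where u_j is the displayed integer vector. Then <v, e_j> = <v, u_j> / sqrt(<u_j, u_j>), so |<v, e_j>|^2 = <v, u_j>^2 / <u_j, u_j>.
Coefficients: <v, e_1> = -4/sqrt(5), <v, e_2> = -1/sqrt(70).
Square and sum: Σ |<v, e_j>|^2 = 45/14.
Compute ||v||^2 = v·v = 5.
Deficit = 5 − 45/14 = 25/14 ≥ 0, confirming Bessel's inequality. (The deficit equals ||v − Σ <v,e_j> e_j||^2, the squared distance from v to span{e_j}.)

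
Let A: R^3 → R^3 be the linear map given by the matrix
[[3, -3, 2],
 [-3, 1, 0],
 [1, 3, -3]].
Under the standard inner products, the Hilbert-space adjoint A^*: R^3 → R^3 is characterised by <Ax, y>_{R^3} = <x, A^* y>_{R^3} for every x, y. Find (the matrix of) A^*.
A^* = A^T =
[[3, -3, 1],
 [-3, 1, 3],
 [2, 0, -3]]

For real matrices with standard dot products, the defining identity <Ax, y> = <x, A^* y> gives (Ax)^T y = x^T (A^*) y, i.e. x^T A^T y = x^T (A^*) y. Since this holds for all x, y, we must have A^* = A^T. Therefore
A^* =
[[3, -3, 1],
 [-3, 1, 3],
 [2, 0, -3]].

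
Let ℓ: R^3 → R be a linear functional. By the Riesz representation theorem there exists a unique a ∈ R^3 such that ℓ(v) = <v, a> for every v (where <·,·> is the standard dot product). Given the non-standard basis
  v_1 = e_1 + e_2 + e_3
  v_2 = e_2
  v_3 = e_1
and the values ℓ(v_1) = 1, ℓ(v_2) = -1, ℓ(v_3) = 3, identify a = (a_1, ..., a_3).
a = (3, -1, -1)

Write a = (a_1, ..., a_3) in the standard basis. For each basis vector v_i, ℓ(v_i) = <v_i, a> is a linear equation in the a_j's. Collect the n equations into a matrix system V a = ℓ, where row i of V is v_i (expressed in the standard basis). Since V is invertible (lower-triangular with 1s on the diagonal, up to permutation), solve by back-substitution:
  V =
[[1, 1, 1],
 [0, 1, 0],
 [1, 0, 0]]
  V a = (1, -1, 3)
Solving gives a = (3, -1, -1).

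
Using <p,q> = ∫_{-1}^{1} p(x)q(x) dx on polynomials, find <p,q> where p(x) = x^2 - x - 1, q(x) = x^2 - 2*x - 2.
<p,q> = 56/15

Expand the product: p(x)·q(x) = x^4 - 3*x^3 - x^2 + 4*x + 2.
∫_{-1}^{1} of each monomial x^k gives [2/(k+1) if k even, 0 if k odd]. Integrating term-by-term (or equivalently evaluating the antiderivative F(x) = x^5/5 - 3*x^4/4 - x^3/3 + 2*x^2 + 2*x at the endpoints):
  F(1) − F(−1) = 187/60 − (-37/60) = 56/15.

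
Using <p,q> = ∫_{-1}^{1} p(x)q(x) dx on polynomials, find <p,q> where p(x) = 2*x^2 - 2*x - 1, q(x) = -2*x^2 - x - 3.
<p,q> = 46/15

Expand the product: p(x)·q(x) = -4*x^4 + 2*x^3 - 2*x^2 + 7*x + 3.
∫_{-1}^{1} of each monomial x^k gives [2/(k+1) if k even, 0 if k odd]. Integrating term-by-term (or equivalently evaluating the antiderivative F(x) = -4*x^5/5 + x^4/2 - 2*x^3/3 + 7*x^2/2 + 3*x at the endpoints):
  F(1) − F(−1) = 83/15 − (37/15) = 46/15.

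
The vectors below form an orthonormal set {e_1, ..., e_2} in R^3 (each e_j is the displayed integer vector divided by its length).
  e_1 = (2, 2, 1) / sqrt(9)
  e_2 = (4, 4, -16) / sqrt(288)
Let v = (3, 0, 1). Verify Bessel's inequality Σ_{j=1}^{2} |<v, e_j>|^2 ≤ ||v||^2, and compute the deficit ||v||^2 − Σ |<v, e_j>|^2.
Σ |<v, e_j>|^2 = 11/2; ||v||^2 = 10; deficit = 9/2

Write each e_j = u_j / sqrt(<u_j, u_j>) where u_j is the displayed integer vector. Then <v, e_j> = <v, u_j> / sqrt(<u_j, u_j>), so |<v, e_j>|^2 = <v, u_j>^2 / <u_j, u_j>.
Coefficients: <v, e_1> = 7/sqrt(9), <v, e_2> = -4/sqrt(288).
Square and sum: Σ |<v, e_j>|^2 = 11/2.
Compute ||v||^2 = v·v = 10.
Deficit = 10 − 11/2 = 9/2 ≥ 0, confirming Bessel's inequality. (The deficit equals ||v − Σ <v,e_j> e_j||^2, the squared distance from v to span{e_j}.)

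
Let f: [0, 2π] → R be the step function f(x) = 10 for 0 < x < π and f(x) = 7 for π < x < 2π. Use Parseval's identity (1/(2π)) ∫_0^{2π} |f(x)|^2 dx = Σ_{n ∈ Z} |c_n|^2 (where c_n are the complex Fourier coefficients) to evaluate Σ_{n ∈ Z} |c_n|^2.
Σ |c_n|^2 = 149/2

Parseval equates the L^2 energy of f (normalised by 1/(2π)) with the ℓ^2 sum of its Fourier coefficients: (1/(2π)) ∫_0^{2π} |f|^2 = Σ |c_n|^2.
Compute the left side: (1/(2π)) [∫_0^π 10^2 dx + ∫_π^{2π} 7^2 dx] = (1/(2π)) · (100π + 49π) = (100 + 49)/2 = 149/2.
So Σ_{n ∈ Z} |c_n|^2 = 149/2.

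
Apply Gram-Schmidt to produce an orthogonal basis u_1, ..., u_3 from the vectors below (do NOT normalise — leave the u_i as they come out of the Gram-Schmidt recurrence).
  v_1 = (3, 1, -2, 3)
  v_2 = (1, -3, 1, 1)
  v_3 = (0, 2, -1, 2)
Orthogonal basis:
  u_1 = (3, 1, -2, 3)
  u_2 = (20/23, -70/23, 25/23, 20/23)
  u_3 = (-10/11, 2/11, 4/11, 12/11)

Apply the Gram-Schmidt recurrence
  u_1 = v_1
  u_i = v_i − Σ_{j<i} ((v_i · u_j) / (u_j · u_j)) · u_j.

Step by step this gives:
  u_1 = (3, 1, -2, 3)
  u_2 = (20/23, -70/23, 25/23, 20/23)
  u_3 = (-10/11, 2/11, 4/11, 12/11)

Orthogonality check:
  u_2 · u_1 = 0 (should be 0)
  u_3 · u_1 = 0 (should be 0)
  u_3 · u_2 = 0 (should be 0)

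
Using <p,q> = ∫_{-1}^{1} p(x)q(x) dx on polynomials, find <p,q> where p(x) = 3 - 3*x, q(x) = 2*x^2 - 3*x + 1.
<p,q> = 16

Expand the product: p(x)·q(x) = -6*x^3 + 15*x^2 - 12*x + 3.
∫_{-1}^{1} of each monomial x^k gives [2/(k+1) if k even, 0 if k odd]. Integrating term-by-term (or equivalently evaluating the antiderivative F(x) = -3*x^4/2 + 5*x^3 - 6*x^2 + 3*x at the endpoints):
  F(1) − F(−1) = 1/2 − (-31/2) = 16.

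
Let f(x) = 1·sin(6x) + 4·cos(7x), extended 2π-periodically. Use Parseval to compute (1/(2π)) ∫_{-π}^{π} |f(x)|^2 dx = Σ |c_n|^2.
Σ |c_n|^2 = 17/2

Expand |f|^2 and use orthogonality of {sin(nx), cos(mx)} on [-π, π]:
  ∫_{-π}^{π} sin(nx)^2 dx = π, ∫ cos(mx)^2 dx = π, and cross terms integrate to 0.
So ∫_{-π}^{π} f(x)^2 dx = 1^2 · π + 4^2 · π = (1 + 16)π.
Divide by 2π: (1 + 16)/2 = 17/2.
By Parseval, this equals Σ |c_n|^2.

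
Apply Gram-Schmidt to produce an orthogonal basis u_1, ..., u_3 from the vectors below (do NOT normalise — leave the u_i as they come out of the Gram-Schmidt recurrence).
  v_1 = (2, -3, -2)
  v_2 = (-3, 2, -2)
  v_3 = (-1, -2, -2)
Orthogonal basis:
  u_1 = (2, -3, -2)
  u_2 = (-35/17, 10/17, -50/17)
  u_3 = (-8/9, -8/9, 4/9)

Apply the Gram-Schmidt recurrence
  u_1 = v_1
  u_i = v_i − Σ_{j<i} ((v_i · u_j) / (u_j · u_j)) · u_j.

Step by step this gives:
  u_1 = (2, -3, -2)
  u_2 = (-35/17, 10/17, -50/17)
  u_3 = (-8/9, -8/9, 4/9)

Orthogonality check:
  u_2 · u_1 = 0 (should be 0)
  u_3 · u_1 = 0 (should be 0)
  u_3 · u_2 = 0 (should be 0)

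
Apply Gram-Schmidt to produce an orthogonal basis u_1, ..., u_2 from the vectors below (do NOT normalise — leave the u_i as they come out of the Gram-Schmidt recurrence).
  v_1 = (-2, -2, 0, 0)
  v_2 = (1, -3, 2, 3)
Orthogonal basis:
  u_1 = (-2, -2, 0, 0)
  u_2 = (2, -2, 2, 3)

Apply the Gram-Schmidt recurrence
  u_1 = v_1
  u_i = v_i − Σ_{j<i} ((v_i · u_j) / (u_j · u_j)) · u_j.

Step by step this gives:
  u_1 = (-2, -2, 0, 0)
  u_2 = (2, -2, 2, 3)

Orthogonality check:
  u_2 · u_1 = 0 (should be 0)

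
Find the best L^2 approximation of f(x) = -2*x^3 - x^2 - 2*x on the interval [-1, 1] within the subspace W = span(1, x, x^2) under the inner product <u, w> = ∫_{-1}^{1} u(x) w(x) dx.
g(x) = -x^2 - 16*x/5

The best approximation g ∈ W is the orthogonal projection of f onto W. Writing g = a_0 + a_1 x + a_2 x^2, the coefficients solve the normal equations G · a = b where
  G_{ij} = <φ_i, φ_j> and b_i = <f, φ_i>, with φ_0 = 1, φ_1 = x, φ_2 = x^2.
G =
  [2, 0, 2/3]
  [0, 2/3, 0]
  [2/3, 0, 2/5],
b = (-2/3, -32/15, -2/5).
Solving gives a_0 = 0, a_1 = -16/5, a_2 = -1, so
  g(x) = -x^2 - 16*x/5.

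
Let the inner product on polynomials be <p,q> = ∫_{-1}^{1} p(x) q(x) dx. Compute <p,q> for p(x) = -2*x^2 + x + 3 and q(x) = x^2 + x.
<p,q> = 28/15

Expand the product: p(x)·q(x) = -2*x^4 - x^3 + 4*x^2 + 3*x.
∫_{-1}^{1} of each monomial x^k gives [2/(k+1) if k even, 0 if k odd]. Integrating term-by-term (or equivalently evaluating the antiderivative F(x) = -2*x^5/5 - x^4/4 + 4*x^3/3 + 3*x^2/2 at the endpoints):
  F(1) − F(−1) = 131/60 − (19/60) = 28/15.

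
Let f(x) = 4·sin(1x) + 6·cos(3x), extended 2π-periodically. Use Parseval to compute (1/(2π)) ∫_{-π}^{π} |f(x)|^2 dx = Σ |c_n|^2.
Σ |c_n|^2 = 26

Expand |f|^2 and use orthogonality of {sin(nx), cos(mx)} on [-π, π]:
  ∫_{-π}^{π} sin(nx)^2 dx = π, ∫ cos(mx)^2 dx = π, and cross terms integrate to 0.
So ∫_{-π}^{π} f(x)^2 dx = 4^2 · π + 6^2 · π = (16 + 36)π.
Divide by 2π: (16 + 36)/2 = 26.
By Parseval, this equals Σ |c_n|^2.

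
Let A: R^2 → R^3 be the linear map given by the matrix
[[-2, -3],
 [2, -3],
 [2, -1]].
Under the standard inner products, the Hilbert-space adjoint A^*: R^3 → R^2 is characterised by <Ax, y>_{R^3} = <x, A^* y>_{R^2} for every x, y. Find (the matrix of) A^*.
A^* = A^T =
[[-2, 2, 2],
 [-3, -3, -1]]

For real matrices with standard dot products, the defining identity <Ax, y> = <x, A^* y> gives (Ax)^T y = x^T (A^*) y, i.e. x^T A^T y = x^T (A^*) y. Since this holds for all x, y, we must have A^* = A^T. Therefore
A^* =
[[-2, 2, 2],
 [-3, -3, -1]].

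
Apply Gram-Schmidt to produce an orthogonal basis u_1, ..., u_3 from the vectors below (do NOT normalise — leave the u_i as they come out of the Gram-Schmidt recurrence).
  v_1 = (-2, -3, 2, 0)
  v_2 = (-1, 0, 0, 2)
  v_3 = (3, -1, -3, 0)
Orthogonal basis:
  u_1 = (-2, -3, 2, 0)
  u_2 = (-13/17, 6/17, -4/17, 2)
  u_3 = (44/27, -22/9, -55/27, 22/27)

Apply the Gram-Schmidt recurrence
  u_1 = v_1
  u_i = v_i − Σ_{j<i} ((v_i · u_j) / (u_j · u_j)) · u_j.

Step by step this gives:
  u_1 = (-2, -3, 2, 0)
  u_2 = (-13/17, 6/17, -4/17, 2)
  u_3 = (44/27, -22/9, -55/27, 22/27)

Orthogonality check:
  u_2 · u_1 = 0 (should be 0)
  u_3 · u_1 = 0 (should be 0)
  u_3 · u_2 = 0 (should be 0)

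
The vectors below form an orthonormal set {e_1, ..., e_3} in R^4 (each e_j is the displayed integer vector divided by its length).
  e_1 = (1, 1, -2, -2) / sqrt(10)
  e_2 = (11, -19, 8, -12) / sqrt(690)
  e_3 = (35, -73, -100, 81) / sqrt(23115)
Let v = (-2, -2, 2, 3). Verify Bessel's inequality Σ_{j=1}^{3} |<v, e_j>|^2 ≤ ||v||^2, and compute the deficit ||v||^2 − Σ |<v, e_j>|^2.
Σ |<v, e_j>|^2 = 6779/335; ||v||^2 = 21; deficit = 256/335

Write each e_j = u_j / sqrt(<u_j, u_j>) where u_j is the displayed integer vector. Then <v, e_j> = <v, u_j> / sqrt(<u_j, u_j>), so |<v, e_j>|^2 = <v, u_j>^2 / <u_j, u_j>.
Coefficients: <v, e_1> = -14/sqrt(10), <v, e_2> = -4/sqrt(690), <v, e_3> = 119/sqrt(23115).
Square and sum: Σ |<v, e_j>|^2 = 6779/335.
Compute ||v||^2 = v·v = 21.
Deficit = 21 − 6779/335 = 256/335 ≥ 0, confirming Bessel's inequality. (The deficit equals ||v − Σ <v,e_j> e_j||^2, the squared distance from v to span{e_j}.)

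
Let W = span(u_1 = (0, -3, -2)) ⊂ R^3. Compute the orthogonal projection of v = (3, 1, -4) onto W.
proj_W(v) = (0, -15/13, -10/13)

Set up U = [u_1 | ... | u_1] ∈ R^(3×1). The projector onto W = col(U) is P = U (U^T U)^(-1) U^T.
Compute U^T U =
  [13],
and U^T v = (5).
Solve U^T U · c = U^T v for the coefficients: c = (5/13). The projection is proj_W(v) = U c.
Check: (v - proj_W(v)) · u_1 = 0  (should be 0).
Result: proj_W(v) = (0, -15/13, -10/13).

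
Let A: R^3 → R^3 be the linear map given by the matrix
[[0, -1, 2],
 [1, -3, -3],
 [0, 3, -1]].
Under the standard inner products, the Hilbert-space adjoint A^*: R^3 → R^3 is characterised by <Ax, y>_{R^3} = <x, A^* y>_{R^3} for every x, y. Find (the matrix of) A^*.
A^* = A^T =
[[0, 1, 0],
 [-1, -3, 3],
 [2, -3, -1]]

For real matrices with standard dot products, the defining identity <Ax, y> = <x, A^* y> gives (Ax)^T y = x^T (A^*) y, i.e. x^T A^T y = x^T (A^*) y. Since this holds for all x, y, we must have A^* = A^T. Therefore
A^* =
[[0, 1, 0],
 [-1, -3, 3],
 [2, -3, -1]].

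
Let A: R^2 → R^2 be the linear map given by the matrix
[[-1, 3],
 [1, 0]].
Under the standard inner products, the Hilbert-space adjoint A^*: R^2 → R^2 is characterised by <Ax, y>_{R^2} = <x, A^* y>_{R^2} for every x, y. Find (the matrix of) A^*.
A^* = A^T =
[[-1, 1],
 [3, 0]]

For real matrices with standard dot products, the defining identity <Ax, y> = <x, A^* y> gives (Ax)^T y = x^T (A^*) y, i.e. x^T A^T y = x^T (A^*) y. Since this holds for all x, y, we must have A^* = A^T. Therefore
A^* =
[[-1, 1],
 [3, 0]].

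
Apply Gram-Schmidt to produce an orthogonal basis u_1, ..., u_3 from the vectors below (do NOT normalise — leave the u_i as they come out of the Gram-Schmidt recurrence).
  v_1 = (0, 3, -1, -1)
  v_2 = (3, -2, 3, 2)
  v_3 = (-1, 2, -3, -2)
Orthogonal basis:
  u_1 = (0, 3, -1, -1)
  u_2 = (3, 1, 2, 1)
  u_3 = (4/5, -2/5, -4/5, -2/5)

Apply the Gram-Schmidt recurrence
  u_1 = v_1
  u_i = v_i − Σ_{j<i} ((v_i · u_j) / (u_j · u_j)) · u_j.

Step by step this gives:
  u_1 = (0, 3, -1, -1)
  u_2 = (3, 1, 2, 1)
  u_3 = (4/5, -2/5, -4/5, -2/5)

Orthogonality check:
  u_2 · u_1 = 0 (should be 0)
  u_3 · u_1 = 0 (should be 0)
  u_3 · u_2 = 0 (should be 0)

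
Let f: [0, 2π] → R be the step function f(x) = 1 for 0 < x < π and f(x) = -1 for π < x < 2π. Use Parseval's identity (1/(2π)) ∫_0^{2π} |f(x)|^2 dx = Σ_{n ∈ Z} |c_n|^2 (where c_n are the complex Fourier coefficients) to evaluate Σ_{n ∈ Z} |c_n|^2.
Σ |c_n|^2 = 1

Parseval equates the L^2 energy of f (normalised by 1/(2π)) with the ℓ^2 sum of its Fourier coefficients: (1/(2π)) ∫_0^{2π} |f|^2 = Σ |c_n|^2.
Compute the left side: (1/(2π)) [∫_0^π 1^2 dx + ∫_π^{2π} (-1)^2 dx] = (1/(2π)) · (1π + 1π) = (1 + 1)/2 = 1.
So Σ_{n ∈ Z} |c_n|^2 = 1.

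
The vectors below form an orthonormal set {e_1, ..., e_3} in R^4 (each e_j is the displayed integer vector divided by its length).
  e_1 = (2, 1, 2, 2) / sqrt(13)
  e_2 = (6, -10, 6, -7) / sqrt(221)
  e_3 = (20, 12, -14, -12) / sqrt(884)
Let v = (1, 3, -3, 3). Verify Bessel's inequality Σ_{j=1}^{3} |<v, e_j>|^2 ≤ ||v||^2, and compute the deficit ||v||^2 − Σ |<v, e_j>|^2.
Σ |<v, e_j>|^2 = 315/13; ||v||^2 = 28; deficit = 49/13

Write each e_j = u_j / sqrt(<u_j, u_j>) where u_j is the displayed integer vector. Then <v, e_j> = <v, u_j> / sqrt(<u_j, u_j>), so |<v, e_j>|^2 = <v, u_j>^2 / <u_j, u_j>.
Coefficients: <v, e_1> = 5/sqrt(13), <v, e_2> = -63/sqrt(221), <v, e_3> = 62/sqrt(884).
Square and sum: Σ |<v, e_j>|^2 = 315/13.
Compute ||v||^2 = v·v = 28.
Deficit = 28 − 315/13 = 49/13 ≥ 0, confirming Bessel's inequality. (The deficit equals ||v − Σ <v,e_j> e_j||^2, the squared distance from v to span{e_j}.)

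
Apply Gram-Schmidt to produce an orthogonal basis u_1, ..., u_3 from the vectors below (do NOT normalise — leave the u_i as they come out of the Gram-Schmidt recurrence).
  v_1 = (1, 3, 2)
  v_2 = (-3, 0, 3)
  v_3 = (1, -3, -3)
Orthogonal basis:
  u_1 = (1, 3, 2)
  u_2 = (-45/14, -9/14, 18/7)
  u_3 = (1/3, -1/3, 1/3)

Apply the Gram-Schmidt recurrence
  u_1 = v_1
  u_i = v_i − Σ_{j<i} ((v_i · u_j) / (u_j · u_j)) · u_j.

Step by step this gives:
  u_1 = (1, 3, 2)
  u_2 = (-45/14, -9/14, 18/7)
  u_3 = (1/3, -1/3, 1/3)

Orthogonality check:
  u_2 · u_1 = 0 (should be 0)
  u_3 · u_1 = 0 (should be 0)
  u_3 · u_2 = 0 (should be 0)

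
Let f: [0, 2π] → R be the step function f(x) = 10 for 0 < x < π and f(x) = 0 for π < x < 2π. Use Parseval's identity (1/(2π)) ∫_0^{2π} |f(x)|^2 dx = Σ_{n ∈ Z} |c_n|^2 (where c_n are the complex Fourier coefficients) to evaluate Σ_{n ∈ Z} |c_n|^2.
Σ |c_n|^2 = 50

Parseval equates the L^2 energy of f (normalised by 1/(2π)) with the ℓ^2 sum of its Fourier coefficients: (1/(2π)) ∫_0^{2π} |f|^2 = Σ |c_n|^2.
Compute the left side: (1/(2π)) [∫_0^π 10^2 dx + ∫_π^{2π} 0^2 dx] = (1/(2π)) · (100π + 0π) = (100 + 0)/2 = 50.
So Σ_{n ∈ Z} |c_n|^2 = 50.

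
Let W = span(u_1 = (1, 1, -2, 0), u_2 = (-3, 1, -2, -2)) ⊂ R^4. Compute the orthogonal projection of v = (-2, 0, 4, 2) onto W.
proj_W(v) = (-15/13, -23/13, 46/13, 4/13)

Set up U = [u_1 | ... | u_2] ∈ R^(4×2). The projector onto W = col(U) is P = U (U^T U)^(-1) U^T.
Compute U^T U =
  [6, 2]
  [2, 18],
and U^T v = (-10, -6).
Solve U^T U · c = U^T v for the coefficients: c = (-21/13, -2/13). The projection is proj_W(v) = U c.
Check: (v - proj_W(v)) · u_1 = 0  (should be 0).
Check: (v - proj_W(v)) · u_2 = 0  (should be 0).
Result: proj_W(v) = (-15/13, -23/13, 46/13, 4/13).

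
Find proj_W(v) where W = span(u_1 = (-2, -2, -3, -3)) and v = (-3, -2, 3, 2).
proj_W(v) = (5/13, 5/13, 15/26, 15/26)

Set up U = [u_1 | ... | u_1] ∈ R^(4×1). The projector onto W = col(U) is P = U (U^T U)^(-1) U^T.
Compute U^T U =
  [26],
and U^T v = (-5).
Solve U^T U · c = U^T v for the coefficients: c = (-5/26). The projection is proj_W(v) = U c.
Check: (v - proj_W(v)) · u_1 = 0  (should be 0).
Result: proj_W(v) = (5/13, 5/13, 15/26, 15/26).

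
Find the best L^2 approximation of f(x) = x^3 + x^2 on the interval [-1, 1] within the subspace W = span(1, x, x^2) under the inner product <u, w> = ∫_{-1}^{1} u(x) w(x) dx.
g(x) = x^2 + 3*x/5

The best approximation g ∈ W is the orthogonal projection of f onto W. Writing g = a_0 + a_1 x + a_2 x^2, the coefficients solve the normal equations G · a = b where
  G_{ij} = <φ_i, φ_j> and b_i = <f, φ_i>, with φ_0 = 1, φ_1 = x, φ_2 = x^2.
G =
  [2, 0, 2/3]
  [0, 2/3, 0]
  [2/3, 0, 2/5],
b = (2/3, 2/5, 2/5).
Solving gives a_0 = 0, a_1 = 3/5, a_2 = 1, so
  g(x) = x^2 + 3*x/5.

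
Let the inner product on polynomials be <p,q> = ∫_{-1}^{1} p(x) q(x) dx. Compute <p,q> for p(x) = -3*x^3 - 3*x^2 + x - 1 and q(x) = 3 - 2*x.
<p,q> = -164/15

Expand the product: p(x)·q(x) = 6*x^4 - 3*x^3 - 11*x^2 + 5*x - 3.
∫_{-1}^{1} of each monomial x^k gives [2/(k+1) if k even, 0 if k odd]. Integrating term-by-term (or equivalently evaluating the antiderivative F(x) = 6*x^5/5 - 3*x^4/4 - 11*x^3/3 + 5*x^2/2 - 3*x at the endpoints):
  F(1) − F(−1) = -223/60 − (433/60) = -164/15.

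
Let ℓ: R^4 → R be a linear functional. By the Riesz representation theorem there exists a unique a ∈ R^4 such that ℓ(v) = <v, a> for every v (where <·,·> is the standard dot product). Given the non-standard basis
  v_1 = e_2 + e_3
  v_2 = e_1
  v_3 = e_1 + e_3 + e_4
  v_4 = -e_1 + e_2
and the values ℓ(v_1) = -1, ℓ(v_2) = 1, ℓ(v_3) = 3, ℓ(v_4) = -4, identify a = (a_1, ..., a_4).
a = (1, -3, 2, 0)

Write a = (a_1, ..., a_4) in the standard basis. For each basis vector v_i, ℓ(v_i) = <v_i, a> is a linear equation in the a_j's. Collect the n equations into a matrix system V a = ℓ, where row i of V is v_i (expressed in the standard basis). Since V is invertible (lower-triangular with 1s on the diagonal, up to permutation), solve by back-substitution:
  V =
[[0, 1, 1, 0],
 [1, 0, 0, 0],
 [1, 0, 1, 1],
 [-1, 1, 0, 0]]
  V a = (-1, 1, 3, -4)
Solving gives a = (1, -3, 2, 0).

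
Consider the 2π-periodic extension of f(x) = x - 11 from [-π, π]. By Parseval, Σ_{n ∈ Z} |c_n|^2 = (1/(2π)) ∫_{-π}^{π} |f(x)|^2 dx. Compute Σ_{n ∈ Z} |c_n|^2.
Σ |c_n|^2 = π^2/3 + 121

Expand and integrate term by term over [-π, π]:
  ∫ (x)^2 dx = 1·(2π^3/3); ∫ 2·1·(-11)·x dx = 0 (odd integrand); ∫ (-11)^2 dx = 121·2π.
So (1/(2π)) ∫_{-π}^{π} (x - 11)^2 dx = 1π^2/3 + 121 = π^2/3 + 121.
Parseval ⇒ Σ |c_n|^2 = π^2/3 + 121.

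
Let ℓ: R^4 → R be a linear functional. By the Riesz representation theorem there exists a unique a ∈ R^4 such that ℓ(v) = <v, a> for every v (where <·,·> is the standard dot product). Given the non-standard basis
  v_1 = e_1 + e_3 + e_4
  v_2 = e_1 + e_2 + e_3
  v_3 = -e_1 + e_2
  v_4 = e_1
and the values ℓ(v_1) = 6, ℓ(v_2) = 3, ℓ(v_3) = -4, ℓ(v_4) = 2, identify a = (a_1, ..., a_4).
a = (2, -2, 3, 1)

Write a = (a_1, ..., a_4) in the standard basis. For each basis vector v_i, ℓ(v_i) = <v_i, a> is a linear equation in the a_j's. Collect the n equations into a matrix system V a = ℓ, where row i of V is v_i (expressed in the standard basis). Since V is invertible (lower-triangular with 1s on the diagonal, up to permutation), solve by back-substitution:
  V =
[[1, 0, 1, 1],
 [1, 1, 1, 0],
 [-1, 1, 0, 0],
 [1, 0, 0, 0]]
  V a = (6, 3, -4, 2)
Solving gives a = (2, -2, 3, 1).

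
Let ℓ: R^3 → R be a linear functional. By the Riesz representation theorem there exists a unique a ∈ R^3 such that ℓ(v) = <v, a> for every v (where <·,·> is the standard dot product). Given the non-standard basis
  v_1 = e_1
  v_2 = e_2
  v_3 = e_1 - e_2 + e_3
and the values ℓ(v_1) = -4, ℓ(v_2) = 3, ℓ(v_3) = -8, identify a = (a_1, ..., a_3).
a = (-4, 3, -1)

Write a = (a_1, ..., a_3) in the standard basis. For each basis vector v_i, ℓ(v_i) = <v_i, a> is a linear equation in the a_j's. Collect the n equations into a matrix system V a = ℓ, where row i of V is v_i (expressed in the standard basis). Since V is invertible (lower-triangular with 1s on the diagonal, up to permutation), solve by back-substitution:
  V =
[[1, 0, 0],
 [0, 1, 0],
 [1, -1, 1]]
  V a = (-4, 3, -8)
Solving gives a = (-4, 3, -1).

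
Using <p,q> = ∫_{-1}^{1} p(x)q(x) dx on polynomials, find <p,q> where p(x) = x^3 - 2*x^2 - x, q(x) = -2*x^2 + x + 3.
<p,q> = -8/3

Expand the product: p(x)·q(x) = -2*x^5 + 5*x^4 + 3*x^3 - 7*x^2 - 3*x.
∫_{-1}^{1} of each monomial x^k gives [2/(k+1) if k even, 0 if k odd]. Integrating term-by-term (or equivalently evaluating the antiderivative F(x) = -x^6/3 + x^5 + 3*x^4/4 - 7*x^3/3 - 3*x^2/2 at the endpoints):
  F(1) − F(−1) = -29/12 − (1/4) = -8/3.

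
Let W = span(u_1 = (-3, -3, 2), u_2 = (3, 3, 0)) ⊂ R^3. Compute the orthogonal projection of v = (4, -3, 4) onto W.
proj_W(v) = (1/2, 1/2, 4)

Set up U = [u_1 | ... | u_2] ∈ R^(3×2). The projector onto W = col(U) is P = U (U^T U)^(-1) U^T.
Compute U^T U =
  [22, -18]
  [-18, 18],
and U^T v = (5, 3).
Solve U^T U · c = U^T v for the coefficients: c = (2, 13/6). The projection is proj_W(v) = U c.
Check: (v - proj_W(v)) · u_1 = 0  (should be 0).
Check: (v - proj_W(v)) · u_2 = 0  (should be 0).
Result: proj_W(v) = (1/2, 1/2, 4).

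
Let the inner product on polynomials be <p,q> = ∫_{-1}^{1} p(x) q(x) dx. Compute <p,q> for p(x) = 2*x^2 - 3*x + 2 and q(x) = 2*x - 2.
<p,q> = -44/3

Expand the product: p(x)·q(x) = 4*x^3 - 10*x^2 + 10*x - 4.
∫_{-1}^{1} of each monomial x^k gives [2/(k+1) if k even, 0 if k odd]. Integrating term-by-term (or equivalently evaluating the antiderivative F(x) = x^4 - 10*x^3/3 + 5*x^2 - 4*x at the endpoints):
  F(1) − F(−1) = -4/3 − (40/3) = -44/3.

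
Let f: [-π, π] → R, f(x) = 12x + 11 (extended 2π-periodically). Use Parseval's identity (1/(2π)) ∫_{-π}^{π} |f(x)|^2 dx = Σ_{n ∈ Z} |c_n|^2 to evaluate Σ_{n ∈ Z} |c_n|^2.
Σ |c_n|^2 = 48π^2 + 121

Expand and integrate term by term over [-π, π]:
  ∫ (12x)^2 dx = 144·(2π^3/3); ∫ 2·12·(11)·x dx = 0 (odd integrand); ∫ 11^2 dx = 121·2π.
So (1/(2π)) ∫_{-π}^{π} (12x + 11)^2 dx = 144π^2/3 + 121 = 48π^2 + 121.
Parseval ⇒ Σ |c_n|^2 = 48π^2 + 121.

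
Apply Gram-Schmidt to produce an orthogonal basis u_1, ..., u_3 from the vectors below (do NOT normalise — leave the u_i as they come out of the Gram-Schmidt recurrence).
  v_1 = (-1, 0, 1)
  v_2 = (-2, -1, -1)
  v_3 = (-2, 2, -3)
Orthogonal basis:
  u_1 = (-1, 0, 1)
  u_2 = (-3/2, -1, -3/2)
  u_3 = (-1, 3, -1)

Apply the Gram-Schmidt recurrence
  u_1 = v_1
  u_i = v_i − Σ_{j<i} ((v_i · u_j) / (u_j · u_j)) · u_j.

Step by step this gives:
  u_1 = (-1, 0, 1)
  u_2 = (-3/2, -1, -3/2)
  u_3 = (-1, 3, -1)

Orthogonality check:
  u_2 · u_1 = 0 (should be 0)
  u_3 · u_1 = 0 (should be 0)
  u_3 · u_2 = 0 (should be 0)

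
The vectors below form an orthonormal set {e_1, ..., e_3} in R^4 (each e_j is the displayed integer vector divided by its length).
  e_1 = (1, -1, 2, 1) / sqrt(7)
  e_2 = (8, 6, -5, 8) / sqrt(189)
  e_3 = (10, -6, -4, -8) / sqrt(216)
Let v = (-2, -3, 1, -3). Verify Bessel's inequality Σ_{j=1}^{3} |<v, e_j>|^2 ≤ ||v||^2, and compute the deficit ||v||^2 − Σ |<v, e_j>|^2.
Σ |<v, e_j>|^2 = 45/2; ||v||^2 = 23; deficit = 1/2

Write each e_j = u_j / sqrt(<u_j, u_j>) where u_j is the displayed integer vector. Then <v, e_j> = <v, u_j> / sqrt(<u_j, u_j>), so |<v, e_j>|^2 = <v, u_j>^2 / <u_j, u_j>.
Coefficients: <v, e_1> = 0/sqrt(7), <v, e_2> = -63/sqrt(189), <v, e_3> = 18/sqrt(216).
Square and sum: Σ |<v, e_j>|^2 = 45/2.
Compute ||v||^2 = v·v = 23.
Deficit = 23 − 45/2 = 1/2 ≥ 0, confirming Bessel's inequality. (The deficit equals ||v − Σ <v,e_j> e_j||^2, the squared distance from v to span{e_j}.)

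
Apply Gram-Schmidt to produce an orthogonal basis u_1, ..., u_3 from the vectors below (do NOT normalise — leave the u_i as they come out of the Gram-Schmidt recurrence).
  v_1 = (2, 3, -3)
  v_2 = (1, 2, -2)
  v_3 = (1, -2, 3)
Orthogonal basis:
  u_1 = (2, 3, -3)
  u_2 = (-3/11, 1/11, -1/11)
  u_3 = (0, 1/2, 1/2)

Apply the Gram-Schmidt recurrence
  u_1 = v_1
  u_i = v_i − Σ_{j<i} ((v_i · u_j) / (u_j · u_j)) · u_j.

Step by step this gives:
  u_1 = (2, 3, -3)
  u_2 = (-3/11, 1/11, -1/11)
  u_3 = (0, 1/2, 1/2)

Orthogonality check:
  u_2 · u_1 = 0 (should be 0)
  u_3 · u_1 = 0 (should be 0)
  u_3 · u_2 = 0 (should be 0)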